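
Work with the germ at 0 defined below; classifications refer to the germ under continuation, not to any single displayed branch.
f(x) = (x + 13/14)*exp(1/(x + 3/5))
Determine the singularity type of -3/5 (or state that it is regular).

The exponent 1/(x - (-3/5)) has a pole at -3/5, so exp(1/(x - (-3/5))) takes every nonzero value near it: an essential singularity (not a pole of any order).

The point is an essential singularity.


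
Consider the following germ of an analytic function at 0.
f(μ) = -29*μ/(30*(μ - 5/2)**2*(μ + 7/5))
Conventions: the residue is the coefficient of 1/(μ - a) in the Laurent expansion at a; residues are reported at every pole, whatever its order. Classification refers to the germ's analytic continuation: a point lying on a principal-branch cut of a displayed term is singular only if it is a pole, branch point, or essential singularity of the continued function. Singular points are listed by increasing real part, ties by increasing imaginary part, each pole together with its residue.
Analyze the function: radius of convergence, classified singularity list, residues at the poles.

Radius of convergence at 0: 7/5.
At -7/5: a pole of order 1; residue 406/4563.
At 5/2: a pole of order 2; residue -406/4563.

Denominator factor (μ + 7/5): pole of order 1 at -7/5, modulus 7/5.
Denominator factor (μ - 5/2)^2: pole of order 2 at 5/2, modulus 5/2.
The radius of convergence is the smallest modulus among the singular points: 7/5.
At the order-1 pole -7/5 set g(μ) = (μ - (-7/5))*f(μ) = -29*μ/(30*(μ - 5/2)**2).
Simple pole: residue = g(a) at a = -7/5, which is 406/4563.
At the order-2 pole 5/2 set g(μ) = (μ - (5/2))^2*f(μ) = -29*μ/(30*(μ + 7/5)).
Order-2 pole: residue = g'(a); g'(5/2) = -406/4563, so the residue is -406/4563.
List the singular points by increasing real part (a conjugate pair: the negative imaginary part first).


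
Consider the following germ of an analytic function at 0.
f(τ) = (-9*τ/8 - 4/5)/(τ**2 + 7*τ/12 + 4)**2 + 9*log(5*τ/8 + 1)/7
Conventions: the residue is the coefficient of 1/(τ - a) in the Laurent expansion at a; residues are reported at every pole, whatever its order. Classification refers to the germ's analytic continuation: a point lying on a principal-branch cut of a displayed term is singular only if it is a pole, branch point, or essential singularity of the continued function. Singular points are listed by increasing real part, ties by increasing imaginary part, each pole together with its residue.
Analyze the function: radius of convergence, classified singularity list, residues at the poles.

Denominator factor (τ**2 + 7*τ/12 + 4)^2: discriminant -2255/144, complex-conjugate roots (-7/24) + ((1/24)*sqrt(2255))*i and (-7/24) - ((1/24)*sqrt(2255))*i; poles of order 2, moduli 2 and 2.
Branch term (9/7)*log(1 - τ/(-8/5)): its argument vanishes at τ = -8/5, a logarithmic branch point, modulus 8/5.
The radius of convergence is the smallest modulus among the singular points: 8/5.
The branch term is analytic at (-7/24) - ((1/24)*sqrt(2255))*i and contributes nothing to the residue; only the rational part matters.
The factor τ**2 + 7*τ/12 + 4 splits as (τ - a)(τ - a') with a = (-7/24) - ((1/24)*sqrt(2255))*i, a' = (-7/24) + ((1/24)*sqrt(2255))*i. At the order-2 pole a set g(τ) = (τ - a)^2*(rational part) = [-9*τ/8 - 4/5] / (τ - a')^2.
Order-2 pole: residue = g'(a); g'((-7/24) - ((1/24)*sqrt(2255))*i) = -((8154/25425125)*sqrt(2255))*i, so the residue is -((8154/25425125)*sqrt(2255))*i.
The branch term is analytic at (-7/24) + ((1/24)*sqrt(2255))*i and contributes nothing to the residue; only the rational part matters.
The factor τ**2 + 7*τ/12 + 4 splits as (τ - a)(τ - a') with a = (-7/24) + ((1/24)*sqrt(2255))*i, a' = (-7/24) - ((1/24)*sqrt(2255))*i. At the order-2 pole a set g(τ) = (τ - a)^2*(rational part) = [-9*τ/8 - 4/5] / (τ - a')^2.
Order-2 pole: residue = g'(a); g'((-7/24) + ((1/24)*sqrt(2255))*i) = ((8154/25425125)*sqrt(2255))*i, so the residue is ((8154/25425125)*sqrt(2255))*i.
List the singular points by increasing real part (a conjugate pair: the negative imaginary part first).

Radius of convergence at 0: 8/5.
At -8/5: a logarithmic branch point.
At (-7/24) - ((1/24)*sqrt(2255))*i: a pole of order 2; residue -((8154/25425125)*sqrt(2255))*i.
At (-7/24) + ((1/24)*sqrt(2255))*i: a pole of order 2; residue ((8154/25425125)*sqrt(2255))*i.


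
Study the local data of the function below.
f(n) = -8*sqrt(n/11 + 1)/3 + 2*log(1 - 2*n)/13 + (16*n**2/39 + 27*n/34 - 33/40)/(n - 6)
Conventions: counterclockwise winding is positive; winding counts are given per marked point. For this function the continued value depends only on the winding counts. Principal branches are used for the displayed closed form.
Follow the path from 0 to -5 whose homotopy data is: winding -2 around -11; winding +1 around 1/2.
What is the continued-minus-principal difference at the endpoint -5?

Continued minus principal equals (4/13)*pi*i.

The rational part is single-valued and drops out of the difference; each branch term changes only by its own monodromy.
(-8/3)*sqrt(1 - n/(-11)): winding -2 is even, the square root returns to the same sheet, contribution 0.
(2/13)*log(1 - n/(1/2)): each positive loop around 1/2 adds 2*pi*i to the log, so winding +1 contributes (2/13)*(1)*2*pi*i = (4/13)*pi*i.
Summing the contributions at n = -5 gives (4/13)*pi*i.


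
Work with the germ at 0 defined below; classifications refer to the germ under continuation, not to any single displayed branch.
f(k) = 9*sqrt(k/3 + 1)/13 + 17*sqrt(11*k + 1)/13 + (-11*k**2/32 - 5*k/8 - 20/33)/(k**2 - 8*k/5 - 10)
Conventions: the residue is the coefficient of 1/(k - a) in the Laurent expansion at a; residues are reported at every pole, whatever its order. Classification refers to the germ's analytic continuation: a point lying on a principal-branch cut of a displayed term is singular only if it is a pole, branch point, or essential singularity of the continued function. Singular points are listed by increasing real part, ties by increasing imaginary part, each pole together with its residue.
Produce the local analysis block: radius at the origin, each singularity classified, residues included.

Radius of convergence at 0: 1/11.
At -3: an algebraic (square-root) branch point.
At 4/5 - (1/5)*sqrt(266): a pole of order 1; residue -47/80 + (65783/1404480)*sqrt(266).
At -1/11: an algebraic (square-root) branch point.
At 4/5 + (1/5)*sqrt(266): a pole of order 1; residue -47/80 - (65783/1404480)*sqrt(266).

Denominator factor (k**2 - 8*k/5 - 10): discriminant 1064/25, real irrational roots 4/5 + (1/5)*sqrt(266) and 4/5 - (1/5)*sqrt(266); poles of order 1, moduli 4/5 + (1/5)*sqrt(266) and -4/5 + (1/5)*sqrt(266).
Branch term (9/13)*sqrt(1 - k/(-3)): its argument vanishes at k = -3, a square-root branch point, modulus 3.
Branch term (17/13)*sqrt(1 - k/(-1/11)): its argument vanishes at k = -1/11, a square-root branch point, modulus 1/11.
The radius of convergence is the smallest modulus among the singular points: 1/11.
The branch terms are analytic at 4/5 - (1/5)*sqrt(266) and contribute nothing to the residue; only the rational part matters.
The factor k**2 - 8*k/5 - 10 splits as (k - a)(k - a') with a = 4/5 - (1/5)*sqrt(266), a' = 4/5 + (1/5)*sqrt(266). At the order-1 pole a set g(k) = (k - a)*(rational part) = [-11*k**2/32 - 5*k/8 - 20/33] / (k - a').
Simple pole: residue = g(a) at a = 4/5 - (1/5)*sqrt(266), which is -47/80 + (65783/1404480)*sqrt(266).
The branch terms are analytic at 4/5 + (1/5)*sqrt(266) and contribute nothing to the residue; only the rational part matters.
The factor k**2 - 8*k/5 - 10 splits as (k - a)(k - a') with a = 4/5 + (1/5)*sqrt(266), a' = 4/5 - (1/5)*sqrt(266). At the order-1 pole a set g(k) = (k - a)*(rational part) = [-11*k**2/32 - 5*k/8 - 20/33] / (k - a').
Simple pole: residue = g(a) at a = 4/5 + (1/5)*sqrt(266), which is -47/80 - (65783/1404480)*sqrt(266).
List the singular points by increasing real part (a conjugate pair: the negative imaginary part first).


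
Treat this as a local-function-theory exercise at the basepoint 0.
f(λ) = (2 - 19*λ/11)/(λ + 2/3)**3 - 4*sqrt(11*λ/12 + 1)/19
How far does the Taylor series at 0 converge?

Denominator factor (λ + 2/3)^3: pole of order 3 at -2/3, modulus 2/3.
Branch term (-4/19)*sqrt(1 - λ/(-12/11)): its argument vanishes at λ = -12/11, a square-root branch point, modulus 12/11.
The radius of convergence is the smallest modulus among the singular points: 2/3.

The radius of convergence is 2/3.


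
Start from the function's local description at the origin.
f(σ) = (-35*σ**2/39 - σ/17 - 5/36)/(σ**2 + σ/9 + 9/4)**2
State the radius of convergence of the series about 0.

Denominator factor (σ**2 + σ/9 + 9/4)^2: discriminant -728/81, complex-conjugate roots (-1/18) + ((1/9)*sqrt(182))*i and (-1/18) - ((1/9)*sqrt(182))*i; poles of order 2, moduli 3/2 and 3/2.
The radius of convergence is the smallest modulus among the singular points: 3/2.

The radius of convergence is 3/2.


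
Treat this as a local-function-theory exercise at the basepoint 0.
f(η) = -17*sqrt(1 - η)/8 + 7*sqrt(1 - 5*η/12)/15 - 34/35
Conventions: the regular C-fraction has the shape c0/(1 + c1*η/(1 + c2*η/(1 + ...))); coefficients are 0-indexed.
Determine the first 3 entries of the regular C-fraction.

Taylor coefficients (expand at 0): a_0 = -2209/840, a_1 = 139/144, a_2 = 883/3456.
c0 = a_0 = -2209/840. Peel one level at a time: if S = 1 + c*η/S' with S'(0) = 1, then c is the η-coefficient of S and S' = c*η/(S - 1).
S_1 = c0/f = 1 + (4865/13254)*η + (54314015/234224688)*η^2 + ...; c1 = 4865/13254.
S_2 = c1*η/(S_1 - 1) = 1 + (-1551829/2456408)*η + ...; c2 = -1551829/2456408.

The regular C-fraction coefficients are [-2209/840, 4865/13254, -1551829/2456408].


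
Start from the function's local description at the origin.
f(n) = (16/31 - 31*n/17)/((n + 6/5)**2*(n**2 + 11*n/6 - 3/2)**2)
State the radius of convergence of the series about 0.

The radius of convergence is -11/12 + (1/12)*sqrt(337).

Denominator factor (n**2 + 11*n/6 - 3/2)^2: discriminant 337/36, real irrational roots -11/12 + (1/12)*sqrt(337) and -11/12 - (1/12)*sqrt(337); poles of order 2, moduli -11/12 + (1/12)*sqrt(337) and 11/12 + (1/12)*sqrt(337).
Denominator factor (n + 6/5)^2: pole of order 2 at -6/5, modulus 6/5.
The radius of convergence is the smallest modulus among the singular points: -11/12 + (1/12)*sqrt(337).


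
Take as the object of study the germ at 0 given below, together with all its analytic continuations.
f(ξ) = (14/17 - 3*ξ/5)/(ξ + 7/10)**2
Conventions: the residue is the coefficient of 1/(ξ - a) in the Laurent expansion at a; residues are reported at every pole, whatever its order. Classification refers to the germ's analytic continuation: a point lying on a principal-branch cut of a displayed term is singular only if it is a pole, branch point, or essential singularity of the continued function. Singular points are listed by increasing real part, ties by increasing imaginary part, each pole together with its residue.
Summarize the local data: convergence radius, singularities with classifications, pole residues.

Denominator factor (ξ + 7/10)^2: pole of order 2 at -7/10, modulus 7/10.
The radius of convergence is the smallest modulus among the singular points: 7/10.
At the order-2 pole -7/10 set g(ξ) = (ξ - (-7/10))^2*f(ξ) = 14/17 - 3*ξ/5.
Order-2 pole: residue = g'(a); g'(-7/10) = -3/5, so the residue is -3/5.

Radius of convergence at 0: 7/10.
At -7/10: a pole of order 2; residue -3/5.


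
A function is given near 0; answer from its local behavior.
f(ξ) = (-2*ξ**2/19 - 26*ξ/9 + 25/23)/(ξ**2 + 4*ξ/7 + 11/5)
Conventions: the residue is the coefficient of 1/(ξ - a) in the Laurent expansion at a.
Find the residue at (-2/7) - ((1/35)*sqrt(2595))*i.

The factor ξ**2 + 4*ξ/7 + 11/5 splits as (ξ - a)(ξ - a') with a = (-2/7) - ((1/35)*sqrt(2595))*i, a' = (-2/7) + ((1/35)*sqrt(2595))*i. At the order-1 pole a set g(ξ) = (ξ - a)*f(ξ) = [-2*ξ**2/19 - 26*ξ/9 + 25/23] / (ξ - a').
Simple pole: residue = g(a) at a = (-2/7) - ((1/35)*sqrt(2595))*i, which is (-1693/1197) + ((2049301/142885890)*sqrt(2595))*i.

The residue is (-1693/1197) + ((2049301/142885890)*sqrt(2595))*i.


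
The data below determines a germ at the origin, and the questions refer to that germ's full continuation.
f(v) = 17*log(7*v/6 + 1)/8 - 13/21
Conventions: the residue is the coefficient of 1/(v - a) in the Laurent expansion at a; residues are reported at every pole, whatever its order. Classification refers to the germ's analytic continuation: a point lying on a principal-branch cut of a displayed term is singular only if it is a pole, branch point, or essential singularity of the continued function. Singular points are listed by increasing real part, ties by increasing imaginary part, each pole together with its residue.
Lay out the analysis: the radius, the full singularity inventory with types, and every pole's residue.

Branch term (17/8)*log(1 - v/(-6/7)): its argument vanishes at v = -6/7, a logarithmic branch point, modulus 6/7.
The radius of convergence is the smallest modulus among the singular points: 6/7.

Radius of convergence at 0: 6/7.
At -6/7: a logarithmic branch point.


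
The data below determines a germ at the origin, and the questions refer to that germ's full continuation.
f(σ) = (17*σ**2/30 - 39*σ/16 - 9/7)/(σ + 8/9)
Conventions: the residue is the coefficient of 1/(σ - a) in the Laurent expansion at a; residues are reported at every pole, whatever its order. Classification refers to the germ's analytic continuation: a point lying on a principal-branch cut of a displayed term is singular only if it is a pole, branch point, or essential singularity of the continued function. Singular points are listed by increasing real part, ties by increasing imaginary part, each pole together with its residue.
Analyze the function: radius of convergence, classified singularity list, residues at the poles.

Radius of convergence at 0: 8/9.
At -8/9: a pole of order 1; residue 22601/17010.

Denominator factor (σ + 8/9): pole of order 1 at -8/9, modulus 8/9.
The radius of convergence is the smallest modulus among the singular points: 8/9.
At the order-1 pole -8/9 set g(σ) = (σ - (-8/9))*f(σ) = 17*σ**2/30 - 39*σ/16 - 9/7.
Simple pole: residue = g(a) at a = -8/9, which is 22601/17010.


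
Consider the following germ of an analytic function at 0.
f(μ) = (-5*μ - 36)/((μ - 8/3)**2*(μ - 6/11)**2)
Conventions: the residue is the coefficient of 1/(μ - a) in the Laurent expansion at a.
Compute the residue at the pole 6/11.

The residue is -1582317/171500.

At the order-2 pole 6/11 set g(μ) = (μ - (6/11))^2*f(μ) = (-5*μ - 36)/(μ - 8/3)**2.
Order-2 pole: residue = g'(a); g'(6/11) = -1582317/171500, so the residue is -1582317/171500.


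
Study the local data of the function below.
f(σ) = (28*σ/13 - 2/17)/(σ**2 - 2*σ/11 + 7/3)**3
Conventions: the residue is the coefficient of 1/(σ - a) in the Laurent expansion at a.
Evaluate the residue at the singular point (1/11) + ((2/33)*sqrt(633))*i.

The residue is -((37554165/531471040256)*sqrt(633))*i.


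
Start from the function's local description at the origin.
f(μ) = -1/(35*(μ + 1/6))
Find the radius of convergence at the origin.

Denominator factor (μ + 1/6): pole of order 1 at -1/6, modulus 1/6.
The radius of convergence is the smallest modulus among the singular points: 1/6.

The radius of convergence is 1/6.


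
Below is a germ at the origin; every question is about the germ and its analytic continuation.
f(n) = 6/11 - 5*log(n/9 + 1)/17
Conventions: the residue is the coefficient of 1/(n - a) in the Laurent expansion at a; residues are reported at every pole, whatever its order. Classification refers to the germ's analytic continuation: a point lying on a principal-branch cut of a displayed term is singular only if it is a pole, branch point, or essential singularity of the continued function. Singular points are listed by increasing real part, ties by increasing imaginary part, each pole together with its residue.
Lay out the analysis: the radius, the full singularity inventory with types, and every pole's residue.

Branch term (-5/17)*log(1 - n/(-9)): its argument vanishes at n = -9, a logarithmic branch point, modulus 9.
The radius of convergence is the smallest modulus among the singular points: 9.

Radius of convergence at 0: 9.
At -9: a logarithmic branch point.


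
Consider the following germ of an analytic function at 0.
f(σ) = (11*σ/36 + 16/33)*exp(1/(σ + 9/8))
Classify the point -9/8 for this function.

The point is an essential singularity.

The exponent 1/(σ - (-9/8)) has a pole at -9/8, so exp(1/(σ - (-9/8))) takes every nonzero value near it: an essential singularity (not a pole of any order).


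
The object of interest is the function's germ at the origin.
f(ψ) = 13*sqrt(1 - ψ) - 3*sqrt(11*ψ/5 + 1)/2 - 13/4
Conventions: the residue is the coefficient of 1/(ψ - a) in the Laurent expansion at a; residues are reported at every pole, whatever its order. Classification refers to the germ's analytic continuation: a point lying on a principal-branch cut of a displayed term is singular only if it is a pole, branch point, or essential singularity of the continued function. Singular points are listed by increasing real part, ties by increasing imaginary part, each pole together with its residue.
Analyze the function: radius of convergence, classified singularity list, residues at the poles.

Branch term (13)*sqrt(1 - ψ/(1)): its argument vanishes at ψ = 1, a square-root branch point, modulus 1.
Branch term (-3/2)*sqrt(1 - ψ/(-5/11)): its argument vanishes at ψ = -5/11, a square-root branch point, modulus 5/11.
The radius of convergence is the smallest modulus among the singular points: 5/11.
List the singular points by increasing real part (a conjugate pair: the negative imaginary part first).

Radius of convergence at 0: 5/11.
At -5/11: an algebraic (square-root) branch point.
At 1: an algebraic (square-root) branch point.


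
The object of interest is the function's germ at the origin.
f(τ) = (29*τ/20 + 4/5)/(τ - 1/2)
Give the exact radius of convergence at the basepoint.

Denominator factor (τ - 1/2): pole of order 1 at 1/2, modulus 1/2.
The radius of convergence is the smallest modulus among the singular points: 1/2.

The radius of convergence is 1/2.


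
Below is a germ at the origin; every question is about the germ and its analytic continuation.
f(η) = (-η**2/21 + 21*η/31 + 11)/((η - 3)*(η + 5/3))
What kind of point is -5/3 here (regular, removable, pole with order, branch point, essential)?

The point is a pole of order 1.

The denominator factor η + 5/3 vanishes at -5/3 and appears to the power 1; the numerator there equals 57059/5859, nonzero, and no other factor vanishes.
Hence a pole whose order is the multiplicity, 1.


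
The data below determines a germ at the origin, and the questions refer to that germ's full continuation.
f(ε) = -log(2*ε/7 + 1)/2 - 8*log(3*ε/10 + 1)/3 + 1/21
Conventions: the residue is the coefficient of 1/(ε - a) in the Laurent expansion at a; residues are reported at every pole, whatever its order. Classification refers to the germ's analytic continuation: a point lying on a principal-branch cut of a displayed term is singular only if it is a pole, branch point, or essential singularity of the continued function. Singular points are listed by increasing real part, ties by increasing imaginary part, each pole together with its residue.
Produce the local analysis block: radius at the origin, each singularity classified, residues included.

Branch term (-1/2)*log(1 - ε/(-7/2)): its argument vanishes at ε = -7/2, a logarithmic branch point, modulus 7/2.
Branch term (-8/3)*log(1 - ε/(-10/3)): its argument vanishes at ε = -10/3, a logarithmic branch point, modulus 10/3.
The radius of convergence is the smallest modulus among the singular points: 10/3.
List the singular points by increasing real part (a conjugate pair: the negative imaginary part first).

Radius of convergence at 0: 10/3.
At -7/2: a logarithmic branch point.
At -10/3: a logarithmic branch point.


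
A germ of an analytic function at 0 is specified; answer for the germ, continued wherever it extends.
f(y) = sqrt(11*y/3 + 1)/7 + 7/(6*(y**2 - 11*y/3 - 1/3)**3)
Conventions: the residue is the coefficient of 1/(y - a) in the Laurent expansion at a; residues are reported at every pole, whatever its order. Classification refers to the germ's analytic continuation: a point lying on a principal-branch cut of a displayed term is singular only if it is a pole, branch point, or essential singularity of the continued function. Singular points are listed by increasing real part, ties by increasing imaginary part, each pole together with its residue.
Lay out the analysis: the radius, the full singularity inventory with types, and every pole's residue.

Radius of convergence at 0: -11/6 + (1/6)*sqrt(133).
At -3/11: an algebraic (square-root) branch point.
At 11/6 - (1/6)*sqrt(133): a pole of order 3; residue -(243/336091)*sqrt(133).
At 11/6 + (1/6)*sqrt(133): a pole of order 3; residue (243/336091)*sqrt(133).

Denominator factor (y**2 - 11*y/3 - 1/3)^3: discriminant 133/9, real irrational roots 11/6 + (1/6)*sqrt(133) and 11/6 - (1/6)*sqrt(133); poles of order 3, moduli 11/6 + (1/6)*sqrt(133) and -11/6 + (1/6)*sqrt(133).
Branch term (1/7)*sqrt(1 - y/(-3/11)): its argument vanishes at y = -3/11, a square-root branch point, modulus 3/11.
The radius of convergence is the smallest modulus among the singular points: -11/6 + (1/6)*sqrt(133).
The branch term is analytic at 11/6 - (1/6)*sqrt(133) and contributes nothing to the residue; only the rational part matters.
The factor y**2 - 11*y/3 - 1/3 splits as (y - a)(y - a') with a = 11/6 - (1/6)*sqrt(133), a' = 11/6 + (1/6)*sqrt(133). At the order-3 pole a set g(y) = (y - a)^3*(rational part) = [7/6] / (y - a')^3.
Order-3 pole: residue = g''(a)/2; g''(11/6 - (1/6)*sqrt(133)) = -(486/336091)*sqrt(133), so the residue is -(243/336091)*sqrt(133).
The branch term is analytic at 11/6 + (1/6)*sqrt(133) and contributes nothing to the residue; only the rational part matters.
The factor y**2 - 11*y/3 - 1/3 splits as (y - a)(y - a') with a = 11/6 + (1/6)*sqrt(133), a' = 11/6 - (1/6)*sqrt(133). At the order-3 pole a set g(y) = (y - a)^3*(rational part) = [7/6] / (y - a')^3.
Order-3 pole: residue = g''(a)/2; g''(11/6 + (1/6)*sqrt(133)) = (486/336091)*sqrt(133), so the residue is (243/336091)*sqrt(133).
List the singular points by increasing real part (a conjugate pair: the negative imaginary part first).


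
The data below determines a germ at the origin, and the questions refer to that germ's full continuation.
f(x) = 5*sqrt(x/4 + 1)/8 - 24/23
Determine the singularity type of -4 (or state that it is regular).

The term (5/8)*sqrt(1 - x/(-4)) has argument 1 - -4/(-4) = 0 at -4: a square-root (algebraic, two-sheeted) branch point; the remaining terms are analytic or single-valued there.

The point is an algebraic (square-root) branch point.


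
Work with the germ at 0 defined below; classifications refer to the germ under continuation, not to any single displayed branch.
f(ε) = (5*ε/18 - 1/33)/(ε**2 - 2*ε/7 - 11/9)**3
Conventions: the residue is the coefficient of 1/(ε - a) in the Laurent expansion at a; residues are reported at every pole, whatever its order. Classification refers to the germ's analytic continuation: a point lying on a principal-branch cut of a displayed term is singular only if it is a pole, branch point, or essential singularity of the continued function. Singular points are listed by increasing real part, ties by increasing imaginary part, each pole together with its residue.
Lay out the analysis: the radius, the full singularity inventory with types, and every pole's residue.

Radius of convergence at 0: -1/7 + (2/21)*sqrt(137).
At 1/7 - (2/21)*sqrt(137): a pole of order 3; residue -(2528253/28963720192)*sqrt(137).
At 1/7 + (2/21)*sqrt(137): a pole of order 3; residue (2528253/28963720192)*sqrt(137).

Denominator factor (ε**2 - 2*ε/7 - 11/9)^3: discriminant 2192/441, real irrational roots 1/7 + (2/21)*sqrt(137) and 1/7 - (2/21)*sqrt(137); poles of order 3, moduli 1/7 + (2/21)*sqrt(137) and -1/7 + (2/21)*sqrt(137).
The radius of convergence is the smallest modulus among the singular points: -1/7 + (2/21)*sqrt(137).
The factor ε**2 - 2*ε/7 - 11/9 splits as (ε - a)(ε - a') with a = 1/7 - (2/21)*sqrt(137), a' = 1/7 + (2/21)*sqrt(137). At the order-3 pole a set g(ε) = (ε - a)^3*f(ε) = [5*ε/18 - 1/33] / (ε - a')^3.
Order-3 pole: residue = g''(a)/2; g''(1/7 - (2/21)*sqrt(137)) = -(2528253/14481860096)*sqrt(137), so the residue is -(2528253/28963720192)*sqrt(137).
The factor ε**2 - 2*ε/7 - 11/9 splits as (ε - a)(ε - a') with a = 1/7 + (2/21)*sqrt(137), a' = 1/7 - (2/21)*sqrt(137). At the order-3 pole a set g(ε) = (ε - a)^3*f(ε) = [5*ε/18 - 1/33] / (ε - a')^3.
Order-3 pole: residue = g''(a)/2; g''(1/7 + (2/21)*sqrt(137)) = (2528253/14481860096)*sqrt(137), so the residue is (2528253/28963720192)*sqrt(137).
List the singular points by increasing real part (a conjugate pair: the negative imaginary part first).


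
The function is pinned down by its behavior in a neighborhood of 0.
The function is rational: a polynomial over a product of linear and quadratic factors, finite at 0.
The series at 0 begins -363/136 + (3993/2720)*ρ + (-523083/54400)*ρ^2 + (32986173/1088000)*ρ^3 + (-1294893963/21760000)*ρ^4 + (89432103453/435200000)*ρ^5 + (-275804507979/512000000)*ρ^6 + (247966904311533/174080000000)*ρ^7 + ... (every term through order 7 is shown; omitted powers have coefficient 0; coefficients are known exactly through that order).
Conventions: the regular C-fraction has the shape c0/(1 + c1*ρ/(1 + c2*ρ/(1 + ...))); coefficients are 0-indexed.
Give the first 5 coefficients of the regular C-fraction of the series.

The regular C-fraction coefficients are [-363/136, 11/20, 6, -89/24, 3025/2136].

Taylor coefficients (read off): a_0 = -363/136, a_1 = 3993/2720, a_2 = -523083/54400, a_3 = 32986173/1088000, a_4 = -1294893963/21760000.
c0 = a_0 = -363/136. Peel one level at a time: if S = 1 + c*ρ/S' with S'(0) = 1, then c is the ρ-coefficient of S and S' = c*ρ/(S - 1).
S_1 = c0/f = 1 + (11/20)*ρ + (-33/10)*ρ^2 + ...; c1 = 11/20.
S_2 = c1*ρ/(S_1 - 1) = 1 + (6)*ρ + (89/4)*ρ^2 + ...; c2 = 6.
S_3 = c2*ρ/(S_2 - 1) = 1 + (-89/24)*ρ + (3025/576)*ρ^2 + ...; c3 = -89/24.
S_4 = c3*ρ/(S_3 - 1) = 1 + (3025/2136)*ρ + ...; c4 = 3025/2136.


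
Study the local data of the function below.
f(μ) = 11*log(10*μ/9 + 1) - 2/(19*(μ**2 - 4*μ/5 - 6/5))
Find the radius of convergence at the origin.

Denominator factor (μ**2 - 4*μ/5 - 6/5): discriminant 136/25, real irrational roots 2/5 + (1/5)*sqrt(34) and 2/5 - (1/5)*sqrt(34); poles of order 1, moduli 2/5 + (1/5)*sqrt(34) and -2/5 + (1/5)*sqrt(34).
Branch term (11)*log(1 - μ/(-9/10)): its argument vanishes at μ = -9/10, a logarithmic branch point, modulus 9/10.
The radius of convergence is the smallest modulus among the singular points: -2/5 + (1/5)*sqrt(34).

The radius of convergence is -2/5 + (1/5)*sqrt(34).


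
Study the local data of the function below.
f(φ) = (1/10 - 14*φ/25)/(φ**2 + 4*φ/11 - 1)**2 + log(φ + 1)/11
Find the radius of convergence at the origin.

The radius of convergence is -2/11 + (5/11)*sqrt(5).

Denominator factor (φ**2 + 4*φ/11 - 1)^2: discriminant 500/121, real irrational roots -2/11 + (5/11)*sqrt(5) and -2/11 - (5/11)*sqrt(5); poles of order 2, moduli -2/11 + (5/11)*sqrt(5) and 2/11 + (5/11)*sqrt(5).
Branch term (1/11)*log(1 - φ/(-1)): its argument vanishes at φ = -1, a logarithmic branch point, modulus 1.
The radius of convergence is the smallest modulus among the singular points: -2/11 + (5/11)*sqrt(5).


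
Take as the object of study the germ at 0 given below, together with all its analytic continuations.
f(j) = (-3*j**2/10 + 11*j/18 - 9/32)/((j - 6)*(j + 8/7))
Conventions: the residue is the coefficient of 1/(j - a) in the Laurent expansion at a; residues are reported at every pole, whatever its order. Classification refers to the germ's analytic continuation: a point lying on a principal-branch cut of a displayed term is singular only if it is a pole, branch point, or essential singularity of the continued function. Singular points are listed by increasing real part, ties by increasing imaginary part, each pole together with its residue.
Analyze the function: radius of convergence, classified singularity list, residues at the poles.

Radius of convergence at 0: 8/7.
At -8/7: a pole of order 1; residue 96773/504000.
At 6: a pole of order 1; residue -24913/24000.

Denominator factor (j + 8/7): pole of order 1 at -8/7, modulus 8/7.
Denominator factor (j - 6): pole of order 1 at 6, modulus 6.
The radius of convergence is the smallest modulus among the singular points: 8/7.
At the order-1 pole -8/7 set g(j) = (j - (-8/7))*f(j) = (-3*j**2/10 + 11*j/18 - 9/32)/(j - 6).
Simple pole: residue = g(a) at a = -8/7, which is 96773/504000.
At the order-1 pole 6 set g(j) = (j - (6))*f(j) = (-3*j**2/10 + 11*j/18 - 9/32)/(j + 8/7).
Simple pole: residue = g(a) at a = 6, which is -24913/24000.
List the singular points by increasing real part (a conjugate pair: the negative imaginary part first).


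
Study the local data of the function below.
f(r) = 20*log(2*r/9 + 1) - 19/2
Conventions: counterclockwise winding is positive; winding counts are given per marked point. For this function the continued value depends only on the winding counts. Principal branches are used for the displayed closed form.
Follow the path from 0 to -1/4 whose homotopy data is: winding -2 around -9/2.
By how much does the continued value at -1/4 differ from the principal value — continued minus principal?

Continued minus principal equals -(80)*pi*i.

The rational part is single-valued and drops out of the difference; each branch term changes only by its own monodromy.
(20)*log(1 - r/(-9/2)): each positive loop around -9/2 adds 2*pi*i to the log, so winding -2 contributes (20)*(-2)*2*pi*i = -(80)*pi*i.
Summing the contributions at r = -1/4 gives -(80)*pi*i.


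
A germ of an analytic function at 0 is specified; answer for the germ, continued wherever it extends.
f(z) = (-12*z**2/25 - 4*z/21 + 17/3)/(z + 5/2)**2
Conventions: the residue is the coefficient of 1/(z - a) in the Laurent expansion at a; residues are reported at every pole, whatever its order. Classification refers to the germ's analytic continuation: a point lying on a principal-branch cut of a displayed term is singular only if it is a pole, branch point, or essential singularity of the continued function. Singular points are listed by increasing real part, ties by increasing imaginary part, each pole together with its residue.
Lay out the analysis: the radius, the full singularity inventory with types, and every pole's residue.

Denominator factor (z + 5/2)^2: pole of order 2 at -5/2, modulus 5/2.
The radius of convergence is the smallest modulus among the singular points: 5/2.
At the order-2 pole -5/2 set g(z) = (z - (-5/2))^2*f(z) = -12*z**2/25 - 4*z/21 + 17/3.
Order-2 pole: residue = g'(a); g'(-5/2) = 232/105, so the residue is 232/105.

Radius of convergence at 0: 5/2.
At -5/2: a pole of order 2; residue 232/105.


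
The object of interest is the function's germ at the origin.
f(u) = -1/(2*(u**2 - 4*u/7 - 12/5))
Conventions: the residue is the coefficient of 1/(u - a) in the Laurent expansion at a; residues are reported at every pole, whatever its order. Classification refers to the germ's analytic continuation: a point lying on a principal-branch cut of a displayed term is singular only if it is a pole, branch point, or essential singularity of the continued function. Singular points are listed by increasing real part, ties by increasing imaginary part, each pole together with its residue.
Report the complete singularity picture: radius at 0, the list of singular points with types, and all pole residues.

Radius of convergence at 0: -2/7 + (4/35)*sqrt(190).
At 2/7 - (4/35)*sqrt(190): a pole of order 1; residue (7/608)*sqrt(190).
At 2/7 + (4/35)*sqrt(190): a pole of order 1; residue -(7/608)*sqrt(190).


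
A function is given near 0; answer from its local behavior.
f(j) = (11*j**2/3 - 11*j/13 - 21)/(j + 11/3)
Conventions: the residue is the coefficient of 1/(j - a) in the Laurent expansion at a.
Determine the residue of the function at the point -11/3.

The residue is 11021/351.

At the order-1 pole -11/3 set g(j) = (j - (-11/3))*f(j) = 11*j**2/3 - 11*j/13 - 21.
Simple pole: residue = g(a) at a = -11/3, which is 11021/351.


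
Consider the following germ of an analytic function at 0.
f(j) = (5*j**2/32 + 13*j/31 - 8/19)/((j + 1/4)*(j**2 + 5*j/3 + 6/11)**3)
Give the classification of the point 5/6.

Denominator factors: j**2 + 5*j/3 + 6/11 = 347/132 at j = 5/6; j + 1/4 = 13/12 at j = 5/6 — none vanishes.
So the germ continues analytically to 5/6.

The point is a regular point.


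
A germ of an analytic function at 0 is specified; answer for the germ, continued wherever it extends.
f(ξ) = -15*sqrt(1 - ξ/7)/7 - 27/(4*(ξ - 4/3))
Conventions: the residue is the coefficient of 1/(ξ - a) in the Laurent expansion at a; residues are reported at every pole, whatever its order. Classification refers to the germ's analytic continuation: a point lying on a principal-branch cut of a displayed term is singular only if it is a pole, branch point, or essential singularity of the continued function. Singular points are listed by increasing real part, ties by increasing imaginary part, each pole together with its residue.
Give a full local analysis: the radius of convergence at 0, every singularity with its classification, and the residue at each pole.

Denominator factor (ξ - 4/3): pole of order 1 at 4/3, modulus 4/3.
Branch term (-15/7)*sqrt(1 - ξ/(7)): its argument vanishes at ξ = 7, a square-root branch point, modulus 7.
The radius of convergence is the smallest modulus among the singular points: 4/3.
The branch term is analytic at 4/3 and contributes nothing to the residue; only the rational part matters.
At the order-1 pole 4/3 set g(ξ) = (ξ - (4/3))*(rational part) = -27/4.
Simple pole: residue = g(a) at a = 4/3, which is -27/4.
List the singular points by increasing real part (a conjugate pair: the negative imaginary part first).

Radius of convergence at 0: 4/3.
At 4/3: a pole of order 1; residue -27/4.
At 7: an algebraic (square-root) branch point.


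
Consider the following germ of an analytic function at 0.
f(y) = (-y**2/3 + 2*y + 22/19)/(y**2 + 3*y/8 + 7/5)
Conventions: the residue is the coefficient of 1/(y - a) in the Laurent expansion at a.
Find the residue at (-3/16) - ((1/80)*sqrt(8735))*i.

The factor y**2 + 3*y/8 + 7/5 splits as (y - a)(y - a') with a = (-3/16) - ((1/80)*sqrt(8735))*i, a' = (-3/16) + ((1/80)*sqrt(8735))*i. At the order-1 pole a set g(y) = (y - a)*f(y) = [-y**2/3 + 2*y + 22/19] / (y - a').
Simple pole: residue = g(a) at a = (-3/16) - ((1/80)*sqrt(8735))*i, which is (17/16) + ((44729/7966320)*sqrt(8735))*i.

The residue is (17/16) + ((44729/7966320)*sqrt(8735))*i.


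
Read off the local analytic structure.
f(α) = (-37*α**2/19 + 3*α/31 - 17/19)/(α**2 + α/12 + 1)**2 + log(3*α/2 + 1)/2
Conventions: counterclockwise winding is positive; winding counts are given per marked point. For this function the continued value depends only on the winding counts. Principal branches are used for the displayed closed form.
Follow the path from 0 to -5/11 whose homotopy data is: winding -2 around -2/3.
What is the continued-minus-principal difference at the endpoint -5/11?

The rational part is single-valued and drops out of the difference; each branch term changes only by its own monodromy.
(1/2)*log(1 - α/(-2/3)): each positive loop around -2/3 adds 2*pi*i to the log, so winding -2 contributes (1/2)*(-2)*2*pi*i = -(2)*pi*i.
Summing the contributions at α = -5/11 gives -(2)*pi*i.

Continued minus principal equals -(2)*pi*i.


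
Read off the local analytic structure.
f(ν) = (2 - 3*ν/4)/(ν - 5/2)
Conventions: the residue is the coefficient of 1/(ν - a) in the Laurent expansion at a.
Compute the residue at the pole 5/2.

The residue is 1/8.

At the order-1 pole 5/2 set g(ν) = (ν - (5/2))*f(ν) = 2 - 3*ν/4.
Simple pole: residue = g(a) at a = 5/2, which is 1/8.


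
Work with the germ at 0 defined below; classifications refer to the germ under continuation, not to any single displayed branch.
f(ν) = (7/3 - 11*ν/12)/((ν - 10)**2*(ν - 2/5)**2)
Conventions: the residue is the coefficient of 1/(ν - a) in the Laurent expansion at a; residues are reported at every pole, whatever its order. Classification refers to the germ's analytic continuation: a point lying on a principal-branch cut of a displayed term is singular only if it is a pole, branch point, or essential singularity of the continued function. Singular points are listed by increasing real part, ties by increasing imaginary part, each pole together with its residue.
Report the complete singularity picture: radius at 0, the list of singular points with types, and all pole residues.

Radius of convergence at 0: 2/5.
At 2/5: a pole of order 2; residue -1825/331776.
At 10: a pole of order 2; residue 1825/331776.

Denominator factor (ν - 2/5)^2: pole of order 2 at 2/5, modulus 2/5.
Denominator factor (ν - 10)^2: pole of order 2 at 10, modulus 10.
The radius of convergence is the smallest modulus among the singular points: 2/5.
At the order-2 pole 2/5 set g(ν) = (ν - (2/5))^2*f(ν) = (7/3 - 11*ν/12)/(ν - 10)**2.
Order-2 pole: residue = g'(a); g'(2/5) = -1825/331776, so the residue is -1825/331776.
At the order-2 pole 10 set g(ν) = (ν - (10))^2*f(ν) = (7/3 - 11*ν/12)/(ν - 2/5)**2.
Order-2 pole: residue = g'(a); g'(10) = 1825/331776, so the residue is 1825/331776.
List the singular points by increasing real part (a conjugate pair: the negative imaginary part first).


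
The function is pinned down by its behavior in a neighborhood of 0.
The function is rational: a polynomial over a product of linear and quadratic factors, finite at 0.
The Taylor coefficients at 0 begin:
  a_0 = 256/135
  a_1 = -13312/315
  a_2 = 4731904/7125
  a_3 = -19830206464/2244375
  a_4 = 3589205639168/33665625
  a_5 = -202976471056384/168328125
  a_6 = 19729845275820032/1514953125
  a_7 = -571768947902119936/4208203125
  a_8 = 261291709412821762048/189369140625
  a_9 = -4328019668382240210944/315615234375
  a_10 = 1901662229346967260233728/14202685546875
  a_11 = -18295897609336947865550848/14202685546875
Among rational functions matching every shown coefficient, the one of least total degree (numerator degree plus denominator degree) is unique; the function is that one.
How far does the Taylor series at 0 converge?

The radius of convergence is -3 + (1/2)*sqrt(39).

No rational of total degree below 10 reproduces all 12 coefficients; solving the [2/8] Pade equations on them gives f(ζ) = (-30*ζ**2/19 - ζ/7 - 5/4)/((ζ - 5/4)**2*(ζ**2 - 6*ζ - 3/4)**3), whose expansion matches every shown term.
Denominator factor (ζ - 5/4)^2: pole of order 2 at 5/4, modulus 5/4.
Denominator factor (ζ**2 - 6*ζ - 3/4)^3: discriminant 39, real irrational roots 3 + (1/2)*sqrt(39) and 3 - (1/2)*sqrt(39); poles of order 3, moduli 3 + (1/2)*sqrt(39) and -3 + (1/2)*sqrt(39).
The radius of convergence is the smallest modulus among the singular points: -3 + (1/2)*sqrt(39).


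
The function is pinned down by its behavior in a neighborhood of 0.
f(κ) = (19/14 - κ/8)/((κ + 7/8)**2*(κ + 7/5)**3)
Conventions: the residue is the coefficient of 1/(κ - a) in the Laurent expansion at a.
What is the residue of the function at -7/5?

The residue is 26672000/453789.

At the order-3 pole -7/5 set g(κ) = (κ - (-7/5))^3*f(κ) = (19/14 - κ/8)/(κ + 7/8)**2.
Order-3 pole: residue = g''(a)/2; g''(-7/5) = 53344000/453789, so the residue is 26672000/453789.


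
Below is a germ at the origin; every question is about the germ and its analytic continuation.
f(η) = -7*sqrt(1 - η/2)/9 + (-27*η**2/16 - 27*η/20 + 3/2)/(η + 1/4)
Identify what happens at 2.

The term (-7/9)*sqrt(1 - η/(2)) has argument 1 - 2/(2) = 0 at 2: a square-root (algebraic, two-sheeted) branch point; the remaining terms are analytic or single-valued there.

The point is an algebraic (square-root) branch point.
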